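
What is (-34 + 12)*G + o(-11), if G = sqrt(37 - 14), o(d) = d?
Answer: -11 - 22*sqrt(23) ≈ -116.51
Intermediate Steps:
G = sqrt(23) ≈ 4.7958
(-34 + 12)*G + o(-11) = (-34 + 12)*sqrt(23) - 11 = -22*sqrt(23) - 11 = -11 - 22*sqrt(23)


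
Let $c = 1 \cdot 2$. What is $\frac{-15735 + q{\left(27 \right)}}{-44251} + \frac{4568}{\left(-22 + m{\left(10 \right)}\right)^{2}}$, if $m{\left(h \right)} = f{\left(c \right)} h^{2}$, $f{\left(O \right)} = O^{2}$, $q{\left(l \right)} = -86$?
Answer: $\frac{615676583}{1580689971} \approx 0.3895$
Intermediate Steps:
$c = 2$
$m{\left(h \right)} = 4 h^{2}$ ($m{\left(h \right)} = 2^{2} h^{2} = 4 h^{2}$)
$\frac{-15735 + q{\left(27 \right)}}{-44251} + \frac{4568}{\left(-22 + m{\left(10 \right)}\right)^{2}} = \frac{-15735 - 86}{-44251} + \frac{4568}{\left(-22 + 4 \cdot 10^{2}\right)^{2}} = \left(-15821\right) \left(- \frac{1}{44251}\right) + \frac{4568}{\left(-22 + 4 \cdot 100\right)^{2}} = \frac{15821}{44251} + \frac{4568}{\left(-22 + 400\right)^{2}} = \frac{15821}{44251} + \frac{4568}{378^{2}} = \frac{15821}{44251} + \frac{4568}{142884} = \frac{15821}{44251} + 4568 \cdot \frac{1}{142884} = \frac{15821}{44251} + \frac{1142}{35721} = \frac{615676583}{1580689971}$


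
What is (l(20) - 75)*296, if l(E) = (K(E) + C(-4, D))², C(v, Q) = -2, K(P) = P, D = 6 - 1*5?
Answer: 73704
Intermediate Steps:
D = 1 (D = 6 - 5 = 1)
l(E) = (-2 + E)² (l(E) = (E - 2)² = (-2 + E)²)
(l(20) - 75)*296 = ((-2 + 20)² - 75)*296 = (18² - 75)*296 = (324 - 75)*296 = 249*296 = 73704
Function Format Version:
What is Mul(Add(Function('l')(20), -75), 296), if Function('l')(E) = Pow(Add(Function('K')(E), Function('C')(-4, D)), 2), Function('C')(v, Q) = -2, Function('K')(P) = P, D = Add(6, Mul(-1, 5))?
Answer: 73704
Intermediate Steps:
D = 1 (D = Add(6, -5) = 1)
Function('l')(E) = Pow(Add(-2, E), 2) (Function('l')(E) = Pow(Add(E, -2), 2) = Pow(Add(-2, E), 2))
Mul(Add(Function('l')(20), -75), 296) = Mul(Add(Pow(Add(-2, 20), 2), -75), 296) = Mul(Add(Pow(18, 2), -75), 296) = Mul(Add(324, -75), 296) = Mul(249, 296) = 73704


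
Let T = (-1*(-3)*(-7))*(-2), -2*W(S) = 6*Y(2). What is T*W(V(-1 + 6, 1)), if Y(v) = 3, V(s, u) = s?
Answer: -378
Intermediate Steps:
W(S) = -9 (W(S) = -3*3 = -½*18 = -9)
T = 42 (T = (3*(-7))*(-2) = -21*(-2) = 42)
T*W(V(-1 + 6, 1)) = 42*(-9) = -378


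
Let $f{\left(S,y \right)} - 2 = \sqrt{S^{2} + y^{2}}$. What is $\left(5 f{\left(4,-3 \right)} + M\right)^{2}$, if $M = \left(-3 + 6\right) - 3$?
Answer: $1225$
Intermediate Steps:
$M = 0$ ($M = 3 - 3 = 0$)
$f{\left(S,y \right)} = 2 + \sqrt{S^{2} + y^{2}}$
$\left(5 f{\left(4,-3 \right)} + M\right)^{2} = \left(5 \left(2 + \sqrt{4^{2} + \left(-3\right)^{2}}\right) + 0\right)^{2} = \left(5 \left(2 + \sqrt{16 + 9}\right) + 0\right)^{2} = \left(5 \left(2 + \sqrt{25}\right) + 0\right)^{2} = \left(5 \left(2 + 5\right) + 0\right)^{2} = \left(5 \cdot 7 + 0\right)^{2} = \left(35 + 0\right)^{2} = 35^{2} = 1225$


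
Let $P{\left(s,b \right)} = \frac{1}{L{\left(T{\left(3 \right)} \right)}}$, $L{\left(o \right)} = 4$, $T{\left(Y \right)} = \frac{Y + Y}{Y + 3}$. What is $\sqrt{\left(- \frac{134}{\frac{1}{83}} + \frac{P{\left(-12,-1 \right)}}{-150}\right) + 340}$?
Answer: $\frac{i \sqrt{38815206}}{60} \approx 103.84 i$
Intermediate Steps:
$T{\left(Y \right)} = \frac{2 Y}{3 + Y}$
$P{\left(s,b \right)} = \frac{1}{4}$
$\sqrt{\left(- \frac{134}{\frac{1}{83}} + \frac{P{\left(-12,-1 \right)}}{-150}\right) + 340} = \sqrt{\left(- \frac{134}{\frac{1}{83}} + \frac{1}{4 \left(-150\right)}\right) + 340} = \sqrt{\left(- 134 \frac{1}{\frac{1}{83}} + \frac{1}{4} \left(- \frac{1}{150}\right)\right) + 340} = \sqrt{\left(\left(-134\right) 83 - \frac{1}{600}\right) + 340} = \sqrt{\left(-11122 - \frac{1}{600}\right) + 340} = \sqrt{- \frac{6673201}{600} + 340} = \sqrt{- \frac{6469201}{600}} = \frac{i \sqrt{38815206}}{60}$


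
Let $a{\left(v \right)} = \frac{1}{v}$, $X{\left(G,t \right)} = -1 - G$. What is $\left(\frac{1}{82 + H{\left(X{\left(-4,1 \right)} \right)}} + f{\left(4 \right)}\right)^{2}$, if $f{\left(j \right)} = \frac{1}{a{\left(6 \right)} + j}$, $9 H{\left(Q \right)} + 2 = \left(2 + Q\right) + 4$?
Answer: $\frac{881721}{13875625} \approx 0.063545$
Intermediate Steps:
$H{\left(Q \right)} = \frac{4}{9} + \frac{Q}{9}$ ($H{\left(Q \right)} = - \frac{2}{9} + \frac{\left(2 + Q\right) + 4}{9} = - \frac{2}{9} + \frac{6 + Q}{9} = - \frac{2}{9} + \left(\frac{2}{3} + \frac{Q}{9}\right) = \frac{4}{9} + \frac{Q}{9}$)
$f{\left(j \right)} = \frac{1}{\frac{1}{6} + j}$
$\left(\frac{1}{82 + H{\left(X{\left(-4,1 \right)} \right)}} + f{\left(4 \right)}\right)^{2} = \left(\frac{1}{82 + \left(\frac{4}{9} + \frac{-1 - -4}{9}\right)} + \frac{6}{1 + 6 \cdot 4}\right)^{2} = \left(\frac{1}{82 + \left(\frac{4}{9} + \frac{-1 + 4}{9}\right)} + \frac{6}{1 + 24}\right)^{2} = \left(\frac{1}{82 + \left(\frac{4}{9} + \frac{1}{9} \cdot 3\right)} + \frac{6}{25}\right)^{2} = \left(\frac{1}{82 + \left(\frac{4}{9} + \frac{1}{3}\right)} + 6 \cdot \frac{1}{25}\right)^{2} = \left(\frac{1}{82 + \frac{7}{9}} + \frac{6}{25}\right)^{2} = \left(\frac{1}{\frac{745}{9}} + \frac{6}{25}\right)^{2} = \left(\frac{9}{745} + \frac{6}{25}\right)^{2} = \left(\frac{939}{3725}\right)^{2} = \frac{881721}{13875625}$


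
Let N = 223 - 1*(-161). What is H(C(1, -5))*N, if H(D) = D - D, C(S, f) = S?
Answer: 0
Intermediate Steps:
H(D) = 0
N = 384 (N = 223 + 161 = 384)
H(C(1, -5))*N = 0*384 = 0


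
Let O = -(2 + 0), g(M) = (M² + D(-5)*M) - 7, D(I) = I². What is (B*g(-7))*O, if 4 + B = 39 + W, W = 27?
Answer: 16492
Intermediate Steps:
g(M) = -7 + M² + 25*M (g(M) = (M² + (-5)²*M) - 7 = (M² + 25*M) - 7 = -7 + M² + 25*M)
B = 62 (B = -4 + (39 + 27) = -4 + 66 = 62)
O = -2 (O = -1*2 = -2)
(B*g(-7))*O = (62*(-7 + (-7)² + 25*(-7)))*(-2) = (62*(-7 + 49 - 175))*(-2) = (62*(-133))*(-2) = -8246*(-2) = 16492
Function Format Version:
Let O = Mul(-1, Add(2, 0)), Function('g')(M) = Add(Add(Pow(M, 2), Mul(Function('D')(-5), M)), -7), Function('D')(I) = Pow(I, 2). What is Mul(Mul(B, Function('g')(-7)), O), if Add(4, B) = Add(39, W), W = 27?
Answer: 16492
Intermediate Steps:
Function('g')(M) = Add(-7, Pow(M, 2), Mul(25, M)) (Function('g')(M) = Add(Add(Pow(M, 2), Mul(Pow(-5, 2), M)), -7) = Add(Add(Pow(M, 2), Mul(25, M)), -7) = Add(-7, Pow(M, 2), Mul(25, M)))
B = 62 (B = Add(-4, Add(39, 27)) = Add(-4, 66) = 62)
O = -2 (O = Mul(-1, 2) = -2)
Mul(Mul(B, Function('g')(-7)), O) = Mul(Mul(62, Add(-7, Pow(-7, 2), Mul(25, -7))), -2) = Mul(Mul(62, Add(-7, 49, -175)), -2) = Mul(Mul(62, -133), -2) = Mul(-8246, -2) = 16492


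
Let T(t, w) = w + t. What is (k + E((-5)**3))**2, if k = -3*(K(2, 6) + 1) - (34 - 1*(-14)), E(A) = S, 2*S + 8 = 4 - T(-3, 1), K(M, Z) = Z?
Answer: 4900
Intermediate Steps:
T(t, w) = t + w
S = -1 (S = -4 + (4 - (-3 + 1))/2 = -4 + (4 - 1*(-2))/2 = -4 + (4 + 2)/2 = -4 + (1/2)*6 = -4 + 3 = -1)
E(A) = -1
k = -69 (k = -3*(6 + 1) - (34 - 1*(-14)) = -3*7 - (34 + 14) = -21 - 1*48 = -21 - 48 = -69)
(k + E((-5)**3))**2 = (-69 - 1)**2 = (-70)**2 = 4900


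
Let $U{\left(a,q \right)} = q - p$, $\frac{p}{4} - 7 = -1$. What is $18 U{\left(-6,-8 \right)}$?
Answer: $-576$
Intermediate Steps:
$p = 24$ ($p = 28 + 4 \left(-1\right) = 28 - 4 = 24$)
$U{\left(a,q \right)} = -24 + q$ ($U{\left(a,q \right)} = q - 24 = -24 + q$)
$18 U{\left(-6,-8 \right)} = 18 \left(-24 - 8\right) = 18 \left(-32\right) = -576$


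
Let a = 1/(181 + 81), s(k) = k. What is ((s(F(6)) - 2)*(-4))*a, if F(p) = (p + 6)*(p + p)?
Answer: -284/131 ≈ -2.1679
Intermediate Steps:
F(p) = 2*p*(6 + p) (F(p) = (6 + p)*(2*p) = 2*p*(6 + p))
a = 1/262 ≈ 0.0038168
((s(F(6)) - 2)*(-4))*a = ((2*6*(6 + 6) - 2)*(-4))*(1/262) = ((2*6*12 - 2)*(-4))*(1/262) = ((144 - 2)*(-4))*(1/262) = (142*(-4))*(1/262) = -568*1/262 = -284/131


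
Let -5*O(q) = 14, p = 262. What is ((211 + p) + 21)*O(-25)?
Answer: -6916/5 ≈ -1383.2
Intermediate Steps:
O(q) = -14/5 (O(q) = -⅕*14 = -14/5)
((211 + p) + 21)*O(-25) = ((211 + 262) + 21)*(-14/5) = (473 + 21)*(-14/5) = 494*(-14/5) = -6916/5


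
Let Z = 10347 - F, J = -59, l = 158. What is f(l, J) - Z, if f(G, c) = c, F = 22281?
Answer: 11875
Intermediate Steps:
Z = -11934 (Z = 10347 - 1*22281 = 10347 - 22281 = -11934)
f(l, J) - Z = -59 - 1*(-11934) = -59 + 11934 = 11875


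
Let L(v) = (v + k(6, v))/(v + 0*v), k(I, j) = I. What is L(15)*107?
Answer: 749/5 ≈ 149.80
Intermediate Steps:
L(v) = (6 + v)/v (L(v) = (v + 6)/(v + 0*v) = (6 + v)/(v + 0) = (6 + v)/v)
L(15)*107 = ((6 + 15)/15)*107 = ((1/15)*21)*107 = (7/5)*107 = 749/5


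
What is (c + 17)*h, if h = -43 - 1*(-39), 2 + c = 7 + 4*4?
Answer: -152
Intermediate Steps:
c = 21 (c = -2 + (7 + 4*4) = -2 + (7 + 16) = -2 + 23 = 21)
h = -4 (h = -43 + 39 = -4)
(c + 17)*h = (21 + 17)*(-4) = 38*(-4) = -152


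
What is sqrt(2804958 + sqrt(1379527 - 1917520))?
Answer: sqrt(2804958 + 69*I*sqrt(113)) ≈ 1674.8 + 0.22*I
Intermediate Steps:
sqrt(2804958 + sqrt(1379527 - 1917520)) = sqrt(2804958 + sqrt(-537993)) = sqrt(2804958 + 69*I*sqrt(113))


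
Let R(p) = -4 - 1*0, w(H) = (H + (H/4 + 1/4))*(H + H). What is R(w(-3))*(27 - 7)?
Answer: -80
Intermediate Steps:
w(H) = 2*H*(¼ + 5*H/4) (w(H) = (H + (H*(¼) + 1*(¼)))*(2*H) = (H + (H/4 + ¼))*(2*H) = (H + (¼ + H/4))*(2*H) = (¼ + 5*H/4)*(2*H) = 2*H*(¼ + 5*H/4))
R(p) = -4 (R(p) = -4 + 0 = -4)
R(w(-3))*(27 - 7) = -4*(27 - 7) = -4*20 = -80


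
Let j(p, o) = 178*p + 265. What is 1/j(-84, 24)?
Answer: -1/14687 ≈ -6.8087e-5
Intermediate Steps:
j(p, o) = 265 + 178*p
1/j(-84, 24) = 1/(265 + 178*(-84)) = 1/(265 - 14952) = 1/(-14687) = -1/14687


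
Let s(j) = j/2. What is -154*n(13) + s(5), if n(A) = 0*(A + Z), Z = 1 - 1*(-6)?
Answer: 5/2 ≈ 2.5000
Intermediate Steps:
s(j) = j/2 (s(j) = j*(1/2) = j/2)
Z = 7 (Z = 1 + 6 = 7)
n(A) = 0 (n(A) = 0*(A + 7) = 0*(7 + A) = 0)
-154*n(13) + s(5) = -154*0 + (1/2)*5 = 0 + 5/2 = 5/2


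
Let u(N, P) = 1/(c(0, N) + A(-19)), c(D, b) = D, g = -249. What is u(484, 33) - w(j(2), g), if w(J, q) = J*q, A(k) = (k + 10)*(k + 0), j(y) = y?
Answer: 85159/171 ≈ 498.01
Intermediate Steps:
A(k) = k*(10 + k) (A(k) = (10 + k)*k = k*(10 + k))
u(N, P) = 1/171 (u(N, P) = 1/(0 - 19*(10 - 19)) = 1/(0 - 19*(-9)) = 1/(0 + 171) = 1/171)
u(484, 33) - w(j(2), g) = 1/171 - 2*(-249) = 1/171 - 1*(-498) = 1/171 + 498 = 85159/171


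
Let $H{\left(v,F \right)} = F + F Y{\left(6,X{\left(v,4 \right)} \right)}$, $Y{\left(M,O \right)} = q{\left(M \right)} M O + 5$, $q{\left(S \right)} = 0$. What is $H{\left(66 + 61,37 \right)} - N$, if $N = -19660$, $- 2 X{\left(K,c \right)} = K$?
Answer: $19882$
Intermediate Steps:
$X{\left(K,c \right)} = - \frac{K}{2}$
$Y{\left(M,O \right)} = 5$ ($Y{\left(M,O \right)} = 0 M O + 5 = 0 O + 5 = 0 + 5 = 5$)
$H{\left(v,F \right)} = 6 F$ ($H{\left(v,F \right)} = F + F 5 = F + 5 F = 6 F$)
$H{\left(66 + 61,37 \right)} - N = 6 \cdot 37 - -19660 = 222 + 19660 = 19882$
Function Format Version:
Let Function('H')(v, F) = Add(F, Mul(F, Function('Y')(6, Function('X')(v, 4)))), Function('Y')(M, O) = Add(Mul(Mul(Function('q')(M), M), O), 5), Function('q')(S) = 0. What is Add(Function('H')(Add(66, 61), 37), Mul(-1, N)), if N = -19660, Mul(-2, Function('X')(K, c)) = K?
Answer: 19882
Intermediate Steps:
Function('X')(K, c) = Mul(Rational(-1, 2), K)
Function('Y')(M, O) = 5 (Function('Y')(M, O) = Add(Mul(Mul(0, M), O), 5) = Add(Mul(0, O), 5) = Add(0, 5) = 5)
Function('H')(v, F) = Mul(6, F) (Function('H')(v, F) = Add(F, Mul(F, 5)) = Add(F, Mul(5, F)) = Mul(6, F))
Add(Function('H')(Add(66, 61), 37), Mul(-1, N)) = Add(Mul(6, 37), Mul(-1, -19660)) = Add(222, 19660) = 19882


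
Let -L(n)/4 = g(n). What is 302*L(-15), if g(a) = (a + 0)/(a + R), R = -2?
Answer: -18120/17 ≈ -1065.9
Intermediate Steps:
g(a) = a/(-2 + a) (g(a) = (a + 0)/(a - 2) = a/(-2 + a))
L(n) = -4*n/(-2 + n)
302*L(-15) = 302*(-4*(-15)/(-2 - 15)) = 302*(-4*(-15)/(-17)) = 302*(-4*(-15)*(-1/17)) = 302*(-60/17) = -18120/17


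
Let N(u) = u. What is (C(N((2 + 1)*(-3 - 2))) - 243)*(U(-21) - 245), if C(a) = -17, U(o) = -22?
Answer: 69420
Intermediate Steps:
(C(N((2 + 1)*(-3 - 2))) - 243)*(U(-21) - 245) = (-17 - 243)*(-22 - 245) = -260*(-267) = 69420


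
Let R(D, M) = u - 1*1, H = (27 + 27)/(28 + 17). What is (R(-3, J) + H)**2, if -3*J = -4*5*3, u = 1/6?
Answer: 121/900 ≈ 0.13444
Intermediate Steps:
u = 1/6 ≈ 0.16667
H = 6/5 (H = 54/45 = 54*(1/45) = 6/5 ≈ 1.2000)
J = 20 (J = -(-4*5)*3/3 = -(-20)*3/3 = -1/3*(-60) = 20)
R(D, M) = -5/6 (R(D, M) = 1/6 - 1*1 = 1/6 - 1 = -5/6)
(R(-3, J) + H)**2 = (-5/6 + 6/5)**2 = (11/30)**2 = 121/900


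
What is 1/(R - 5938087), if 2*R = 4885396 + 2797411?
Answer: -2/4193367 ≈ -4.7694e-7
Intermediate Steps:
R = 7682807/2 (R = (4885396 + 2797411)/2 = (½)*7682807 = 7682807/2 ≈ 3.8414e+6)
1/(R - 5938087) = 1/(7682807/2 - 5938087) = 1/(-4193367/2) = -2/4193367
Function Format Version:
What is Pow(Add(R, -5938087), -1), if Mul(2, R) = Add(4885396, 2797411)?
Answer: Rational(-2, 4193367) ≈ -4.7694e-7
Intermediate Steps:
R = Rational(7682807, 2) (R = Mul(Rational(1, 2), Add(4885396, 2797411)) = Mul(Rational(1, 2), 7682807) = Rational(7682807, 2) ≈ 3.8414e+6)
Pow(Add(R, -5938087), -1) = Pow(Add(Rational(7682807, 2), -5938087), -1) = Pow(Rational(-4193367, 2), -1) = Rational(-2, 4193367)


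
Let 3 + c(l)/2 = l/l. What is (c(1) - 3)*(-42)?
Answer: 294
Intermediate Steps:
c(l) = -4 (c(l) = -6 + 2*(l/l) = -6 + 2*1 = -6 + 2 = -4)
(c(1) - 3)*(-42) = (-4 - 3)*(-42) = -7*(-42) = 294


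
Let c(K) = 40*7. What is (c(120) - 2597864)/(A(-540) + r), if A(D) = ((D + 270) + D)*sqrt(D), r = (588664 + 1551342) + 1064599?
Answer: -1664846134864/2053969500005 - 2524851648*I*sqrt(15)/2053969500005 ≈ -0.81055 - 0.0047609*I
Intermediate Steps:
c(K) = 280
r = 3204605 (r = 2140006 + 1064599 = 3204605)
A(D) = sqrt(D)*(270 + 2*D) (A(D) = ((270 + D) + D)*sqrt(D) = (270 + 2*D)*sqrt(D) = sqrt(D)*(270 + 2*D))
(c(120) - 2597864)/(A(-540) + r) = (280 - 2597864)/(2*sqrt(-540)*(135 - 540) + 3204605) = -2597584/(2*(6*I*sqrt(15))*(-405) + 3204605) = -2597584/(-4860*I*sqrt(15) + 3204605) = -2597584/(3204605 - 4860*I*sqrt(15))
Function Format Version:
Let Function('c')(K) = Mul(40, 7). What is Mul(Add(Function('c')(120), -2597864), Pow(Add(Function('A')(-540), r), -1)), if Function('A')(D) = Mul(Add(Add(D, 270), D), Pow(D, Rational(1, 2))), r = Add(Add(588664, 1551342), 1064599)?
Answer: Add(Rational(-1664846134864, 2053969500005), Mul(Rational(-2524851648, 2053969500005), I, Pow(15, Rational(1, 2)))) ≈ Add(-0.81055, Mul(-0.0047609, I))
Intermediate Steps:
Function('c')(K) = 280
r = 3204605 (r = Add(2140006, 1064599) = 3204605)
Function('A')(D) = Mul(Pow(D, Rational(1, 2)), Add(270, Mul(2, D))) (Function('A')(D) = Mul(Add(Add(270, D), D), Pow(D, Rational(1, 2))) = Mul(Add(270, Mul(2, D)), Pow(D, Rational(1, 2))) = Mul(Pow(D, Rational(1, 2)), Add(270, Mul(2, D))))
Mul(Add(Function('c')(120), -2597864), Pow(Add(Function('A')(-540), r), -1)) = Mul(Add(280, -2597864), Pow(Add(Mul(2, Pow(-540, Rational(1, 2)), Add(135, -540)), 3204605), -1)) = Mul(-2597584, Pow(Add(Mul(2, Mul(6, I, Pow(15, Rational(1, 2))), -405), 3204605), -1)) = Mul(-2597584, Pow(Add(Mul(-4860, I, Pow(15, Rational(1, 2))), 3204605), -1)) = Mul(-2597584, Pow(Add(3204605, Mul(-4860, I, Pow(15, Rational(1, 2)))), -1))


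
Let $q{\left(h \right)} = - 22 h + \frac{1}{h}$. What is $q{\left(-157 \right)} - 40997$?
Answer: $- \frac{5894252}{157} \approx -37543.0$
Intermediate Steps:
$q{\left(h \right)} = \frac{1}{h} - 22 h$
$q{\left(-157 \right)} - 40997 = \left(\frac{1}{-157} - -3454\right) - 40997 = \left(- \frac{1}{157} + 3454\right) - 40997 = \frac{542277}{157} - 40997 = - \frac{5894252}{157}$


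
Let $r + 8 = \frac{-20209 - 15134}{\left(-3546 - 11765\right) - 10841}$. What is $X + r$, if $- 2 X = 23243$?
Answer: $- \frac{43442763}{3736} \approx -11628.0$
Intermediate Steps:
$r = - \frac{24839}{3736}$ ($r = -8 + \frac{-20209 - 15134}{\left(-3546 - 11765\right) - 10841} = -8 - \frac{35343}{\left(-3546 - 11765\right) - 10841} = -8 - \frac{35343}{-15311 - 10841} = -8 - \frac{35343}{-26152} = -8 - - \frac{5049}{3736} = -8 + \frac{5049}{3736} = - \frac{24839}{3736} \approx -6.6486$)
$X = - \frac{23243}{2}$ ($X = \left(- \frac{1}{2}\right) 23243 = - \frac{23243}{2} \approx -11622.0$)
$X + r = - \frac{23243}{2} - \frac{24839}{3736} = - \frac{43442763}{3736}$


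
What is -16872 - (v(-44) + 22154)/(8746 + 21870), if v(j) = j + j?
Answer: -258287609/15308 ≈ -16873.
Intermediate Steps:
v(j) = 2*j
-16872 - (v(-44) + 22154)/(8746 + 21870) = -16872 - (2*(-44) + 22154)/(8746 + 21870) = -16872 - (-88 + 22154)/30616 = -16872 - 22066/30616 = -16872 - 1*11033/15308 = -16872 - 11033/15308 = -258287609/15308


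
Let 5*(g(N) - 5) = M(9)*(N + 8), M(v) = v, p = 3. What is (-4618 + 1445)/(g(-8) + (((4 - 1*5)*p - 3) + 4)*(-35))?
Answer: -3173/75 ≈ -42.307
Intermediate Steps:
g(N) = 97/5 + 9*N/5 (g(N) = 5 + (9*(N + 8))/5 = 5 + (9*(8 + N))/5 = 5 + (72 + 9*N)/5 = 5 + (72/5 + 9*N/5) = 97/5 + 9*N/5)
(-4618 + 1445)/(g(-8) + (((4 - 1*5)*p - 3) + 4)*(-35)) = (-4618 + 1445)/((97/5 + (9/5)*(-8)) + (((4 - 1*5)*3 - 3) + 4)*(-35)) = -3173/((97/5 - 72/5) + (((4 - 5)*3 - 3) + 4)*(-35)) = -3173/(5 + ((-1*3 - 3) + 4)*(-35)) = -3173/(5 + ((-3 - 3) + 4)*(-35)) = -3173/(5 + (-6 + 4)*(-35)) = -3173/(5 - 2*(-35)) = -3173/(5 + 70) = -3173/75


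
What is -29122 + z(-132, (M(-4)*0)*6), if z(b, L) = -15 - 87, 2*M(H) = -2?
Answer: -29224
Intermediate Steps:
M(H) = -1 (M(H) = (½)*(-2) = -1)
z(b, L) = -102
-29122 + z(-132, (M(-4)*0)*6) = -29122 - 102 = -29224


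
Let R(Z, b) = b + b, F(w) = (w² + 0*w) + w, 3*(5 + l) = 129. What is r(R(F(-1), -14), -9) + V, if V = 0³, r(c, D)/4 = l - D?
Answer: 188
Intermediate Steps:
l = 38 (l = -5 + (⅓)*129 = -5 + 43 = 38)
F(w) = w + w² (F(w) = (w² + 0) + w = w² + w = w + w²)
R(Z, b) = 2*b
r(c, D) = 152 - 4*D (r(c, D) = 4*(38 - D) = 152 - 4*D)
V = 0
r(R(F(-1), -14), -9) + V = (152 - 4*(-9)) + 0 = (152 + 36) + 0 = 188 + 0 = 188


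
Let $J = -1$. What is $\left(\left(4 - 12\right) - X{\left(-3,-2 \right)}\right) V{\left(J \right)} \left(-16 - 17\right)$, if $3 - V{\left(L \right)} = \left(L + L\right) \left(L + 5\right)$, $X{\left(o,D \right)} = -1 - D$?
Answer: $3267$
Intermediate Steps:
$V{\left(L \right)} = 3 - 2 L \left(5 + L\right)$ ($V{\left(L \right)} = 3 - \left(L + L\right) \left(L + 5\right) = 3 - 2 L \left(5 + L\right)$)
$\left(\left(4 - 12\right) - X{\left(-3,-2 \right)}\right) V{\left(J \right)} \left(-16 - 17\right) = \left(\left(4 - 12\right) - \left(-1 - -2\right)\right) \left(3 - -10 - 2 \left(-1\right)^{2}\right) \left(-16 - 17\right) = \left(\left(4 - 12\right) - \left(-1 + 2\right)\right) \left(3 + 10 - 2\right) \left(-16 - 17\right) = \left(-8 - 1\right) \left(3 + 10 - 2\right) \left(-33\right) = \left(-8 - 1\right) 11 \left(-33\right) = \left(-9\right) 11 \left(-33\right) = \left(-99\right) \left(-33\right) = 3267$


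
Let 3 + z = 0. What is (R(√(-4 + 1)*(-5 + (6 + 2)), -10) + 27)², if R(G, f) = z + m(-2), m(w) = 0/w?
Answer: 576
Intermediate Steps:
z = -3 (z = -3 + 0 = -3)
m(w) = 0
R(G, f) = -3 (R(G, f) = -3 + 0 = -3)
(R(√(-4 + 1)*(-5 + (6 + 2)), -10) + 27)² = (-3 + 27)² = 24² = 576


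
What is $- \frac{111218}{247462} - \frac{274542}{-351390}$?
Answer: $\frac{2404818282}{7246306015} \approx 0.33187$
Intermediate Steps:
$- \frac{111218}{247462} - \frac{274542}{-351390} = \left(-111218\right) \frac{1}{247462} - - \frac{45757}{58565} = - \frac{55609}{123731} + \frac{45757}{58565} = \frac{2404818282}{7246306015}$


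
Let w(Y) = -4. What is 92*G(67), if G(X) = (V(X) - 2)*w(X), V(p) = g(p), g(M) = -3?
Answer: 1840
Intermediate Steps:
V(p) = -3
G(X) = 20 (G(X) = (-3 - 2)*(-4) = -5*(-4) = 20)
92*G(67) = 92*20 = 1840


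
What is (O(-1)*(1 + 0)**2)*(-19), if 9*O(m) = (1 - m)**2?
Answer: -76/9 ≈ -8.4444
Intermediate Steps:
O(m) = (1 - m)**2/9
(O(-1)*(1 + 0)**2)*(-19) = (((-1 - 1)**2/9)*(1 + 0)**2)*(-19) = (((1/9)*(-2)**2)*1**2)*(-19) = (((1/9)*4)*1)*(-19) = ((4/9)*1)*(-19) = (4/9)*(-19) = -76/9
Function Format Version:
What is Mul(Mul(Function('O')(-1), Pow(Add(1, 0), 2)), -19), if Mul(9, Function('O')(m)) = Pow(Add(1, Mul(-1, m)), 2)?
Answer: Rational(-76, 9) ≈ -8.4444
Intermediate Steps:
Function('O')(m) = Mul(Rational(1, 9), Pow(Add(1, Mul(-1, m)), 2))
Mul(Mul(Function('O')(-1), Pow(Add(1, 0), 2)), -19) = Mul(Mul(Mul(Rational(1, 9), Pow(Add(-1, -1), 2)), Pow(Add(1, 0), 2)), -19) = Mul(Mul(Mul(Rational(1, 9), Pow(-2, 2)), Pow(1, 2)), -19) = Mul(Mul(Mul(Rational(1, 9), 4), 1), -19) = Mul(Mul(Rational(4, 9), 1), -19) = Mul(Rational(4, 9), -19) = Rational(-76, 9)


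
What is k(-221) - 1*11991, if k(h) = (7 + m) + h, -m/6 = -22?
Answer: -12073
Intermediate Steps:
m = 132 (m = -6*(-22) = 132)
k(h) = 139 + h (k(h) = (7 + 132) + h = 139 + h)
k(-221) - 1*11991 = (139 - 221) - 1*11991 = -82 - 11991 = -12073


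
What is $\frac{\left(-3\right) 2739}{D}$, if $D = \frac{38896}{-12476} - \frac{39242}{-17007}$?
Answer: $\frac{435869392761}{42980270} \approx 10141.0$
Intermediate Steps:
$D = - \frac{42980270}{53044833}$ ($D = 38896 \left(- \frac{1}{12476}\right) - - \frac{39242}{17007} = - \frac{9724}{3119} + \frac{39242}{17007} = - \frac{42980270}{53044833} \approx -0.81026$)
$\frac{\left(-3\right) 2739}{D} = \frac{\left(-3\right) 2739}{- \frac{42980270}{53044833}} = \left(-8217\right) \left(- \frac{53044833}{42980270}\right) = \frac{435869392761}{42980270}$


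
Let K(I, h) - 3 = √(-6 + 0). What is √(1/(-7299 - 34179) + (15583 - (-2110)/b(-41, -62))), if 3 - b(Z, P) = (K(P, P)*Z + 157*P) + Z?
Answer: √41478*√((6399615432953 + 26500418593*I*√6)/(9901 + 41*I*√6))/41478 ≈ 124.83 - 8.6573e-6*I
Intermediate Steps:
K(I, h) = 3 + I*√6 (K(I, h) = 3 + √(-6 + 0) = 3 + √(-6) = 3 + I*√6)
b(Z, P) = 3 - Z - 157*P - Z*(3 + I*√6) (b(Z, P) = 3 - (((3 + I*√6)*Z + 157*P) + Z) = 3 - ((Z*(3 + I*√6) + 157*P) + Z) = 3 - ((157*P + Z*(3 + I*√6)) + Z) = 3 - (Z + 157*P + Z*(3 + I*√6)) = 3 + (-Z - 157*P - Z*(3 + I*√6)) = 3 - Z - 157*P - Z*(3 + I*√6))
√(1/(-7299 - 34179) + (15583 - (-2110)/b(-41, -62))) = √(1/(-7299 - 34179) + (15583 - (-2110)/(3 - 1*(-41) - 157*(-62) - 1*(-41)*(3 + I*√6)))) = √(1/(-41478) + (15583 - (-2110)/(3 + 41 + 9734 + (123 + 41*I*√6)))) = √(-1/41478 + (15583 - (-2110)/(9901 + 41*I*√6))) = √(-1/41478 + (15583 + 2110/(9901 + 41*I*√6))) = √(646351673/41478 + 2110/(9901 + 41*I*√6))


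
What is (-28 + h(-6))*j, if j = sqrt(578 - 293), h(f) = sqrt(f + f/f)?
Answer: sqrt(285)*(-28 + I*sqrt(5)) ≈ -472.69 + 37.749*I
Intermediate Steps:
h(f) = sqrt(1 + f) (h(f) = sqrt(f + 1) = sqrt(1 + f))
j = sqrt(285) ≈ 16.882
(-28 + h(-6))*j = (-28 + sqrt(1 - 6))*sqrt(285) = (-28 + sqrt(-5))*sqrt(285) = (-28 + I*sqrt(5))*sqrt(285) = sqrt(285)*(-28 + I*sqrt(5))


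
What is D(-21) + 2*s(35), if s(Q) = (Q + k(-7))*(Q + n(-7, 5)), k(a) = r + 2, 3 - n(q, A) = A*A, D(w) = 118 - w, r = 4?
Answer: 1205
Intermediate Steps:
n(q, A) = 3 - A² (n(q, A) = 3 - A*A = 3 - A²)
k(a) = 6 (k(a) = 4 + 2 = 6)
s(Q) = (-22 + Q)*(6 + Q) (s(Q) = (Q + 6)*(Q + (3 - 1*5²)) = (6 + Q)*(Q + (3 - 1*25)) = (6 + Q)*(Q + (3 - 25)) = (6 + Q)*(Q - 22) = (6 + Q)*(-22 + Q) = (-22 + Q)*(6 + Q))
D(-21) + 2*s(35) = (118 - 1*(-21)) + 2*(-132 + 35² - 16*35) = (118 + 21) + 2*(-132 + 1225 - 560) = 139 + 2*533 = 139 + 1066 = 1205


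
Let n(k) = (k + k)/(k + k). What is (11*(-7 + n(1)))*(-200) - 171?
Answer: 13029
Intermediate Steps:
n(k) = 1 (n(k) = (2*k)/((2*k)) = (2*k)*(1/(2*k)) = 1)
(11*(-7 + n(1)))*(-200) - 171 = (11*(-7 + 1))*(-200) - 171 = (11*(-6))*(-200) - 171 = -66*(-200) - 171 = 13200 - 171 = 13029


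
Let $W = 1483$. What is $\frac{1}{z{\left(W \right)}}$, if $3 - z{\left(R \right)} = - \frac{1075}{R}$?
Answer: $\frac{1483}{5524} \approx 0.26847$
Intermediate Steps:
$z{\left(R \right)} = 3 + \frac{1075}{R}$ ($z{\left(R \right)} = 3 - - \frac{1075}{R} = 3 + \frac{1075}{R}$)
$\frac{1}{z{\left(W \right)}} = \frac{1}{3 + \frac{1075}{1483}} = \frac{1}{\frac{5524}{1483}} = \frac{1483}{5524}$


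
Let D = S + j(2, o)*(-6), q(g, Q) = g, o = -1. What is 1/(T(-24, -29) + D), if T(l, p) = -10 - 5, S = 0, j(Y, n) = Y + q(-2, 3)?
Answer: -1/15 ≈ -0.066667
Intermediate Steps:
j(Y, n) = -2 + Y (j(Y, n) = Y - 2 = -2 + Y)
T(l, p) = -15
D = 0 (D = 0 + (-2 + 2)*(-6) = 0 + 0*(-6) = 0 + 0 = 0)
1/(T(-24, -29) + D) = 1/(-15 + 0) = 1/(-15) = -1/15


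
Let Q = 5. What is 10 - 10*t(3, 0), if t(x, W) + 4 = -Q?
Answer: 100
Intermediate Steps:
t(x, W) = -9 (t(x, W) = -4 - 1*5 = -4 - 5 = -9)
10 - 10*t(3, 0) = 10 - 10*(-9) = 10 + 90 = 100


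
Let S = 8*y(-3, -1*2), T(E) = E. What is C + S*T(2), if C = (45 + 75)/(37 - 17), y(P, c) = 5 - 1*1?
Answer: 70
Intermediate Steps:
y(P, c) = 4 (y(P, c) = 5 - 1 = 4)
S = 32 (S = 8*4 = 32)
C = 6 (C = 120/20 = 120*(1/20) = 6)
C + S*T(2) = 6 + 32*2 = 6 + 64 = 70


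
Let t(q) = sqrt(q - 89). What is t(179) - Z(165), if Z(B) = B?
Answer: -165 + 3*sqrt(10) ≈ -155.51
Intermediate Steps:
t(q) = sqrt(-89 + q)
t(179) - Z(165) = sqrt(-89 + 179) - 1*165 = sqrt(90) - 165 = 3*sqrt(10) - 165 = -165 + 3*sqrt(10)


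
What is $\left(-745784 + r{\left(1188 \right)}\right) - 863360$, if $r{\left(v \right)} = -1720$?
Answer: $-1610864$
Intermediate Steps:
$\left(-745784 + r{\left(1188 \right)}\right) - 863360 = \left(-745784 - 1720\right) - 863360 = -747504 - 863360 = -1610864$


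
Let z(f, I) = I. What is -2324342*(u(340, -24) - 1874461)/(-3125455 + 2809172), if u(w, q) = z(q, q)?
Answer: -4356944213870/316283 ≈ -1.3775e+7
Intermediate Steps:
u(w, q) = q
-2324342*(u(340, -24) - 1874461)/(-3125455 + 2809172) = -2324342*(-24 - 1874461)/(-3125455 + 2809172) = -2324342/((-316283/(-1874485))) = -2324342/((-316283*(-1/1874485))) = -2324342/316283/1874485 = -2324342*1874485/316283 = -4356944213870/316283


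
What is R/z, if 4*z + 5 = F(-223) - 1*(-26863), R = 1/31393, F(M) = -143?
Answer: 4/838663995 ≈ 4.7695e-9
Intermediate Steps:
R = 1/31393 ≈ 3.1854e-5
z = 26715/4 (z = -5/4 + (-143 - 1*(-26863))/4 = -5/4 + (-143 + 26863)/4 = -5/4 + (1/4)*26720 = -5/4 + 6680 = 26715/4 ≈ 6678.8)
R/z = 1/(31393*(26715/4)) = (1/31393)*(4/26715) = 4/838663995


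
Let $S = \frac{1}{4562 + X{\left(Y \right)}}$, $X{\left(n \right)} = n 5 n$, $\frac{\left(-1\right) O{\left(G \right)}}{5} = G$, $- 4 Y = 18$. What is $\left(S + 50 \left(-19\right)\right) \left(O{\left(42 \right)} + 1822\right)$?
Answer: $- \frac{28565197752}{18653} \approx -1.5314 \cdot 10^{6}$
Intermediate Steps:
$Y = - \frac{9}{2}$ ($Y = \left(- \frac{1}{4}\right) 18 = - \frac{9}{2} \approx -4.5$)
$O{\left(G \right)} = - 5 G$
$X{\left(n \right)} = 5 n^{2}$ ($X{\left(n \right)} = 5 n n = 5 n^{2}$)
$S = \frac{4}{18653}$ ($S = \frac{1}{4562 + 5 \left(- \frac{9}{2}\right)^{2}} = \frac{1}{4562 + 5 \cdot \frac{81}{4}} = \frac{1}{4562 + \frac{405}{4}} = \frac{1}{\frac{18653}{4}} = \frac{4}{18653} \approx 0.00021444$)
$\left(S + 50 \left(-19\right)\right) \left(O{\left(42 \right)} + 1822\right) = \left(\frac{4}{18653} + 50 \left(-19\right)\right) \left(\left(-5\right) 42 + 1822\right) = \left(\frac{4}{18653} - 950\right) \left(-210 + 1822\right) = \left(- \frac{17720346}{18653}\right) 1612 = - \frac{28565197752}{18653}$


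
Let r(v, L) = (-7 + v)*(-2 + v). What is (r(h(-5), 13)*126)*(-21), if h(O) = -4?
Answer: -174636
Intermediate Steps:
(r(h(-5), 13)*126)*(-21) = ((14 + (-4)² - 9*(-4))*126)*(-21) = ((14 + 16 + 36)*126)*(-21) = (66*126)*(-21) = 8316*(-21) = -174636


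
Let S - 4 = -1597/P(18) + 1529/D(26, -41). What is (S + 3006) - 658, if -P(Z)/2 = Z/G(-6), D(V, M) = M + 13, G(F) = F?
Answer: 170623/84 ≈ 2031.2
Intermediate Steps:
D(V, M) = 13 + M
P(Z) = Z/3 (P(Z) = -2*Z/(-6) = -2*Z*(-1)/6 = -(-1)*Z/3 = Z/3)
S = -26609/84 (S = 4 + (-1597/((⅓)*18) + 1529/(13 - 41)) = 4 + (-1597/6 + 1529/(-28)) = 4 + (-1597*⅙ + 1529*(-1/28)) = 4 + (-1597/6 - 1529/28) = 4 - 26945/84 = -26609/84 ≈ -316.77)
(S + 3006) - 658 = (-26609/84 + 3006) - 658 = 225895/84 - 658 = 170623/84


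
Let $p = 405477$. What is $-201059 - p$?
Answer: $-606536$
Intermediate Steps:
$-201059 - p = -201059 - 405477 = -606536$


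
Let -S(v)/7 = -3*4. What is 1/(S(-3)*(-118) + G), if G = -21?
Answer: -1/9933 ≈ -0.00010067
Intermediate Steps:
S(v) = 84 (S(v) = -(-21)*4 = -7*(-12) = 84)
1/(S(-3)*(-118) + G) = 1/(84*(-118) - 21) = 1/(-9912 - 21) = 1/(-9933) = -1/9933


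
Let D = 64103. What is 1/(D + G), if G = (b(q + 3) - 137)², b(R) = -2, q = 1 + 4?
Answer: 1/83424 ≈ 1.1987e-5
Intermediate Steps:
q = 5
G = 19321 (G = (-2 - 137)² = (-139)² = 19321)
1/(D + G) = 1/(64103 + 19321) = 1/83424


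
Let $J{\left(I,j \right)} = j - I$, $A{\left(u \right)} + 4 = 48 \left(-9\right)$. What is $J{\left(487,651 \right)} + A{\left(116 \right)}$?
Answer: $-272$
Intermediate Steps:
$A{\left(u \right)} = -436$ ($A{\left(u \right)} = -4 + 48 \left(-9\right) = -4 - 432 = -436$)
$J{\left(487,651 \right)} + A{\left(116 \right)} = \left(651 - 487\right) - 436 = 164 - 436 = -272$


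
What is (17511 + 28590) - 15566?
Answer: 30535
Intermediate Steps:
(17511 + 28590) - 15566 = 46101 - 15566 = 30535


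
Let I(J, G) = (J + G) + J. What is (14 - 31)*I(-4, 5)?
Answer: 51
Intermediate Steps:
I(J, G) = G + 2*J (I(J, G) = (G + J) + J = G + 2*J)
(14 - 31)*I(-4, 5) = (14 - 31)*(5 + 2*(-4)) = -17*(5 - 8) = -17*(-3) = 51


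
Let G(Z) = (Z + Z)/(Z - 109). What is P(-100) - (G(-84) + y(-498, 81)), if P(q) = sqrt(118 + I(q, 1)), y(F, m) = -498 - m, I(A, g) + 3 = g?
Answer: 111579/193 + 2*sqrt(29) ≈ 588.90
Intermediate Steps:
I(A, g) = -3 + g
G(Z) = 2*Z/(-109 + Z) (G(Z) = (2*Z)/(-109 + Z) = 2*Z/(-109 + Z))
P(q) = 2*sqrt(29) (P(q) = sqrt(118 + (-3 + 1)) = sqrt(118 - 2) = sqrt(116) = 2*sqrt(29))
P(-100) - (G(-84) + y(-498, 81)) = 2*sqrt(29) - (2*(-84)/(-109 - 84) + (-498 - 1*81)) = 2*sqrt(29) - (2*(-84)/(-193) + (-498 - 81)) = 2*sqrt(29) - (2*(-84)*(-1/193) - 579) = 2*sqrt(29) - (168/193 - 579) = 2*sqrt(29) - 1*(-111579/193) = 2*sqrt(29) + 111579/193 = 111579/193 + 2*sqrt(29)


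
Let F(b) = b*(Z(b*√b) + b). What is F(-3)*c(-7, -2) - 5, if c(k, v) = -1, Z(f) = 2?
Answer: -8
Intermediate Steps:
F(b) = b*(2 + b)
F(-3)*c(-7, -2) - 5 = -3*(2 - 3)*(-1) - 5 = -3*(-1)*(-1) - 5 = 3*(-1) - 5 = -3 - 5 = -8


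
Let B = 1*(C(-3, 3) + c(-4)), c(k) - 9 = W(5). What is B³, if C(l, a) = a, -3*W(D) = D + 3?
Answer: 21952/27 ≈ 813.04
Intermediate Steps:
W(D) = -1 - D/3 (W(D) = -(D + 3)/3 = -(3 + D)/3 = -1 - D/3)
c(k) = 19/3 (c(k) = 9 + (-1 - ⅓*5) = 9 + (-1 - 5/3) = 9 - 8/3 = 19/3)
B = 28/3 (B = 1*(3 + 19/3) = 1*(28/3) = 28/3 ≈ 9.3333)
B³ = (28/3)³ = 21952/27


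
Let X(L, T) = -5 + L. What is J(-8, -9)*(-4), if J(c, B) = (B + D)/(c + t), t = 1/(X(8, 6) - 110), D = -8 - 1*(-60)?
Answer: 18404/857 ≈ 21.475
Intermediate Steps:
D = 52 (D = -8 + 60 = 52)
t = -1/107 (t = 1/((-5 + 8) - 110) = 1/(3 - 110) = 1/(-107) = -1/107 ≈ -0.0093458)
J(c, B) = (52 + B)/(-1/107 + c) (J(c, B) = (B + 52)/(c - 1/107) = (52 + B)/(-1/107 + c))
J(-8, -9)*(-4) = (107*(52 - 9)/(-1 + 107*(-8)))*(-4) = (107*43/(-1 - 856))*(-4) = (107*43/(-857))*(-4) = (107*(-1/857)*43)*(-4) = -4601/857*(-4) = 18404/857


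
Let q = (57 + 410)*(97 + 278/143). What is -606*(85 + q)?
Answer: -4011561228/143 ≈ -2.8053e+7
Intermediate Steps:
q = 6607583/143 (q = 467*(97 + 278*(1/143)) = 467*(97 + 278/143) = 467*(14149/143) = 6607583/143 ≈ 46207.)
-606*(85 + q) = -606*(85 + 6607583/143) = -606*6619738/143 = -4011561228/143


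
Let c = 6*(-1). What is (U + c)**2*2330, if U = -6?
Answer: 335520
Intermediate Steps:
c = -6
(U + c)**2*2330 = (-6 - 6)**2*2330 = (-12)**2*2330 = 144*2330 = 335520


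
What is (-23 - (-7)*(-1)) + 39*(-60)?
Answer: -2370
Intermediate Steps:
(-23 - (-7)*(-1)) + 39*(-60) = (-23 - 1*7) - 2340 = (-23 - 7) - 2340 = -30 - 2340 = -2370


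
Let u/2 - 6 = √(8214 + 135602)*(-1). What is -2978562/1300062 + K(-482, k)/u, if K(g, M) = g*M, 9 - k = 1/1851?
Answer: -10574856915102/4805476590005 + 2007289*√35954/66534195 ≈ 3.5200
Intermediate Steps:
k = 16658/1851 (k = 9 - 1/1851 = 16658/1851 ≈ 8.9995)
u = 12 - 4*√35954 (u = 12 + 2*(√(8214 + 135602)*(-1)) = 12 + 2*(√143816*(-1)) = 12 + 2*((2*√35954)*(-1)) = 12 + 2*(-2*√35954) = 12 - 4*√35954 ≈ -746.46)
K(g, M) = M*g
-2978562/1300062 + K(-482, k)/u = -2978562/1300062 + ((16658/1851)*(-482))/(12 - 4*√35954) = -2978562*1/1300062 - 8029156/(1851*(12 - 4*√35954)) = -496427/216677 - 8029156/(1851*(12 - 4*√35954))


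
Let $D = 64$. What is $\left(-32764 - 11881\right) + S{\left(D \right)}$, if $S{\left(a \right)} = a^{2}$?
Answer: $-40549$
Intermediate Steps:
$\left(-32764 - 11881\right) + S{\left(D \right)} = \left(-32764 - 11881\right) + 64^{2} = -44645 + 4096 = -40549$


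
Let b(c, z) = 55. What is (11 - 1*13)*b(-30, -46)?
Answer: -110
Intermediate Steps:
(11 - 1*13)*b(-30, -46) = (11 - 1*13)*55 = (11 - 13)*55 = -2*55 = -110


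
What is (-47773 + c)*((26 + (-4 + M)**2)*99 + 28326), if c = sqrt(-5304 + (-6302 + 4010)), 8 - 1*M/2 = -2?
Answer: -2686944612 + 337464*I*sqrt(211) ≈ -2.6869e+9 + 4.9019e+6*I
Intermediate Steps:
M = 20 (M = 16 - 2*(-2) = 16 + 4 = 20)
c = 6*I*sqrt(211) (c = sqrt(-5304 - 2292) = sqrt(-7596) = 6*I*sqrt(211) ≈ 87.155*I)
(-47773 + c)*((26 + (-4 + M)**2)*99 + 28326) = (-47773 + 6*I*sqrt(211))*((26 + (-4 + 20)**2)*99 + 28326) = (-47773 + 6*I*sqrt(211))*((26 + 16**2)*99 + 28326) = (-47773 + 6*I*sqrt(211))*((26 + 256)*99 + 28326) = (-47773 + 6*I*sqrt(211))*(282*99 + 28326) = (-47773 + 6*I*sqrt(211))*(27918 + 28326) = (-47773 + 6*I*sqrt(211))*56244 = -2686944612 + 337464*I*sqrt(211)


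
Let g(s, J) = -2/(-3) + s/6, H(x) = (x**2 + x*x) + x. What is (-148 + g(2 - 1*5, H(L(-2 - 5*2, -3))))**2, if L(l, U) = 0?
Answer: 786769/36 ≈ 21855.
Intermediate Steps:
H(x) = x + 2*x**2 (H(x) = (x**2 + x**2) + x = 2*x**2 + x = x + 2*x**2)
g(s, J) = 2/3 + s/6 (g(s, J) = -2*(-1/3) + s*(1/6) = 2/3 + s/6)
(-148 + g(2 - 1*5, H(L(-2 - 5*2, -3))))**2 = (-148 + (2/3 + (2 - 1*5)/6))**2 = (-148 + (2/3 + (2 - 5)/6))**2 = (-148 + (2/3 + (1/6)*(-3)))**2 = (-148 + (2/3 - 1/2))**2 = (-148 + 1/6)**2 = (-887/6)**2 = 786769/36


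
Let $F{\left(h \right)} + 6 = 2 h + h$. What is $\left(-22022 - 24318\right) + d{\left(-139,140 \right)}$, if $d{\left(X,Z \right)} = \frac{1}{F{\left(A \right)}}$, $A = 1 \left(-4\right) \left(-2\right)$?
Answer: $- \frac{834119}{18} \approx -46340.0$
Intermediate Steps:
$A = 8$ ($A = \left(-4\right) \left(-2\right) = 8$)
$F{\left(h \right)} = -6 + 3 h$ ($F{\left(h \right)} = -6 + \left(2 h + h\right) = -6 + 3 h$)
$d{\left(X,Z \right)} = \frac{1}{18}$ ($d{\left(X,Z \right)} = \frac{1}{-6 + 3 \cdot 8} = \frac{1}{-6 + 24} = \frac{1}{18}$)
$\left(-22022 - 24318\right) + d{\left(-139,140 \right)} = \left(-22022 - 24318\right) + \frac{1}{18} = -46340 + \frac{1}{18} = - \frac{834119}{18}$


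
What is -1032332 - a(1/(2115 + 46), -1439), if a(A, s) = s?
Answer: -1030893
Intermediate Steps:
-1032332 - a(1/(2115 + 46), -1439) = -1032332 - 1*(-1439) = -1032332 + 1439 = -1030893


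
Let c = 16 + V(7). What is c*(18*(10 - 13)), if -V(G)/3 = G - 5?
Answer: -540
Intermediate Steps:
V(G) = 15 - 3*G (V(G) = -3*(G - 5) = -3*(-5 + G) = 15 - 3*G)
c = 10 (c = 16 + (15 - 3*7) = 16 + (15 - 21) = 16 - 6 = 10)
c*(18*(10 - 13)) = 10*(18*(10 - 13)) = 10*(18*(-3)) = 10*(-54) = -540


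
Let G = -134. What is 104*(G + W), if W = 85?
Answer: -5096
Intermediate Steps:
104*(G + W) = 104*(-134 + 85) = 104*(-49) = -5096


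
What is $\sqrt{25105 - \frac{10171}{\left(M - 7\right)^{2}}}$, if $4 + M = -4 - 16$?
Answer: $\frac{3 \sqrt{2679526}}{31} \approx 158.41$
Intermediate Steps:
$M = -24$ ($M = -4 - 20 = -24$)
$\sqrt{25105 - \frac{10171}{\left(M - 7\right)^{2}}} = \sqrt{25105 - \frac{10171}{\left(-24 - 7\right)^{2}}} = \sqrt{25105 - \frac{10171}{\left(-31\right)^{2}}} = \sqrt{25105 - \frac{10171}{961}} = \sqrt{\frac{24115734}{961}} = \frac{3 \sqrt{2679526}}{31}$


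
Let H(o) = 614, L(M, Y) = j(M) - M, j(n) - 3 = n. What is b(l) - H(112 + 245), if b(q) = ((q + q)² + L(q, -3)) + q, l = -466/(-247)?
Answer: -36292773/61009 ≈ -594.88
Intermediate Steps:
j(n) = 3 + n
L(M, Y) = 3 (L(M, Y) = (3 + M) - M = 3)
l = 466/247 (l = -466*(-1/247) = 466/247 ≈ 1.8866)
b(q) = 3 + q + 4*q² (b(q) = ((q + q)² + 3) + q = ((2*q)² + 3) + q = (4*q² + 3) + q = (3 + 4*q²) + q = 3 + q + 4*q²)
b(l) - H(112 + 245) = (3 + 466/247 + 4*(466/247)²) - 1*614 = (3 + 466/247 + 4*(217156/61009)) - 614 = (3 + 466/247 + 868624/61009) - 614 = 1166753/61009 - 614 = -36292773/61009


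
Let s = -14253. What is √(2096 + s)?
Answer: I*√12157 ≈ 110.26*I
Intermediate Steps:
√(2096 + s) = √(2096 - 14253) = √(-12157) = I*√12157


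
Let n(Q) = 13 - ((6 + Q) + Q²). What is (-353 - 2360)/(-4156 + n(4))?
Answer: 2713/4169 ≈ 0.65076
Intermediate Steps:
n(Q) = 7 - Q - Q² (n(Q) = 13 - (6 + Q + Q²) = 13 + (-6 - Q - Q²) = 7 - Q - Q²)
(-353 - 2360)/(-4156 + n(4)) = (-353 - 2360)/(-4156 + (7 - 1*4 - 1*4²)) = -2713/(-4156 + (7 - 4 - 1*16)) = -2713/(-4156 + (7 - 4 - 16)) = -2713/(-4156 - 13) = -2713/(-4169) = -2713*(-1/4169) = 2713/4169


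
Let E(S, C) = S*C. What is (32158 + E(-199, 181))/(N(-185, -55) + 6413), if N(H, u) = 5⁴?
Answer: -429/782 ≈ -0.54859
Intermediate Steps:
N(H, u) = 625
E(S, C) = C*S
(32158 + E(-199, 181))/(N(-185, -55) + 6413) = (32158 + 181*(-199))/(625 + 6413) = (32158 - 36019)/7038 = -3861*1/7038 = -429/782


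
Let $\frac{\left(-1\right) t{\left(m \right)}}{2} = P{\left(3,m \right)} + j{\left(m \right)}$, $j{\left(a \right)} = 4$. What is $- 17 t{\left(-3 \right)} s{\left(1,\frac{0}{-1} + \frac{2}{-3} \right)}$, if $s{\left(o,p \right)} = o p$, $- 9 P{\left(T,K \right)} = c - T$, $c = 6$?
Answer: $- \frac{748}{9} \approx -83.111$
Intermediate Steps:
$P{\left(T,K \right)} = - \frac{2}{3} + \frac{T}{9}$ ($P{\left(T,K \right)} = - \frac{6 - T}{9} = - \frac{2}{3} + \frac{T}{9}$)
$t{\left(m \right)} = - \frac{22}{3}$ ($t{\left(m \right)} = - 2 \left(\left(- \frac{2}{3} + \frac{1}{9} \cdot 3\right) + 4\right) = - 2 \left(\left(- \frac{2}{3} + \frac{1}{3}\right) + 4\right) = - 2 \left(- \frac{1}{3} + 4\right) = \left(-2\right) \frac{11}{3} = - \frac{22}{3}$)
$- 17 t{\left(-3 \right)} s{\left(1,\frac{0}{-1} + \frac{2}{-3} \right)} = \left(-17\right) \left(- \frac{22}{3}\right) 1 \left(\frac{0}{-1} + \frac{2}{-3}\right) = \frac{374 \cdot 1 \left(0 \left(-1\right) + 2 \left(- \frac{1}{3}\right)\right)}{3} = \frac{374 \cdot 1 \left(0 - \frac{2}{3}\right)}{3} = \frac{374 \cdot 1 \left(- \frac{2}{3}\right)}{3} = \frac{374}{3} \left(- \frac{2}{3}\right) = - \frac{748}{9}$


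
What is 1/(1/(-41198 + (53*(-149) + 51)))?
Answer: -49044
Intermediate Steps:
1/(1/(-41198 + (53*(-149) + 51))) = 1/(1/(-41198 + (-7897 + 51))) = 1/(1/(-41198 - 7846)) = 1/(1/(-49044)) = 1/(-1/49044) = -49044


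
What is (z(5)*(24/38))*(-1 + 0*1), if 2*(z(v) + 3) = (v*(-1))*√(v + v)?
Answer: 36/19 + 30*√10/19 ≈ 6.8878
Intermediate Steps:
z(v) = -3 - √2*v^(3/2)/2 (z(v) = -3 + ((v*(-1))*√(v + v))/2 = -3 + ((-v)*√(2*v))/2 = -3 + ((-v)*(√2*√v))/2 = -3 + (-√2*v^(3/2))/2 = -3 - √2*v^(3/2)/2)
(z(5)*(24/38))*(-1 + 0*1) = ((-3 - √2*5^(3/2)/2)*(24/38))*(-1 + 0*1) = ((-3 - √2*5*√5/2)*(24*(1/38)))*(-1 + 0) = ((-3 - 5*√10/2)*(12/19))*(-1) = (-36/19 - 30*√10/19)*(-1) = 36/19 + 30*√10/19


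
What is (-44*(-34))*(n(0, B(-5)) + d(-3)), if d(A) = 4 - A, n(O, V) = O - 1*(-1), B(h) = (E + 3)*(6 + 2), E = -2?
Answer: 11968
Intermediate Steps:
B(h) = 8 (B(h) = (-2 + 3)*(6 + 2) = 1*8 = 8)
n(O, V) = 1 + O (n(O, V) = O + 1 = 1 + O)
(-44*(-34))*(n(0, B(-5)) + d(-3)) = (-44*(-34))*((1 + 0) + (4 - 1*(-3))) = 1496*(1 + (4 + 3)) = 1496*(1 + 7) = 1496*8 = 11968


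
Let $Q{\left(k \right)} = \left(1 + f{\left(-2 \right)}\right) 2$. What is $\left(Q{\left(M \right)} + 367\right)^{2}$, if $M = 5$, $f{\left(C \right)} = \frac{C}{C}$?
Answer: $137641$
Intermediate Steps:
$f{\left(C \right)} = 1$
$Q{\left(k \right)} = 4$ ($Q{\left(k \right)} = \left(1 + 1\right) 2 = 2 \cdot 2 = 4$)
$\left(Q{\left(M \right)} + 367\right)^{2} = \left(4 + 367\right)^{2} = 371^{2} = 137641$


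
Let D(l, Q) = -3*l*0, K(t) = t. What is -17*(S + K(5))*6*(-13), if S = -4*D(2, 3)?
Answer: 6630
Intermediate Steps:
D(l, Q) = 0
S = 0 (S = -4*0 = 0)
-17*(S + K(5))*6*(-13) = -17*(0 + 5)*6*(-13) = -85*6*(-13) = -17*30*(-13) = -510*(-13) = 6630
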